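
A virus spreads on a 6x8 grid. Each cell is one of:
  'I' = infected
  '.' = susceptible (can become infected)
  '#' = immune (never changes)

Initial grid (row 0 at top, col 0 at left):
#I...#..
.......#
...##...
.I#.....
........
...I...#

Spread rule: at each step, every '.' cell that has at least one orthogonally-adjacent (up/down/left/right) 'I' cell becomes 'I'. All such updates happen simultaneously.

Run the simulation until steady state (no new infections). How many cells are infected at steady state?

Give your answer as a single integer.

Answer: 41

Derivation:
Step 0 (initial): 3 infected
Step 1: +8 new -> 11 infected
Step 2: +11 new -> 22 infected
Step 3: +6 new -> 28 infected
Step 4: +3 new -> 31 infected
Step 5: +4 new -> 35 infected
Step 6: +3 new -> 38 infected
Step 7: +2 new -> 40 infected
Step 8: +1 new -> 41 infected
Step 9: +0 new -> 41 infected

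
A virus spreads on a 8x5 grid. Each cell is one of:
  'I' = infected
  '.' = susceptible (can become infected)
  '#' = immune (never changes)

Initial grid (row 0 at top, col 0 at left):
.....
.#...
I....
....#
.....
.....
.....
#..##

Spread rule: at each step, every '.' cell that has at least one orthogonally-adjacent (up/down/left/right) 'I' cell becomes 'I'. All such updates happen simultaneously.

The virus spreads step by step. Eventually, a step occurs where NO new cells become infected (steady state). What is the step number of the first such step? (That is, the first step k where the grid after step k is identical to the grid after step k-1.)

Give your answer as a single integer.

Step 0 (initial): 1 infected
Step 1: +3 new -> 4 infected
Step 2: +4 new -> 8 infected
Step 3: +6 new -> 14 infected
Step 4: +7 new -> 21 infected
Step 5: +5 new -> 26 infected
Step 6: +5 new -> 31 infected
Step 7: +3 new -> 34 infected
Step 8: +1 new -> 35 infected
Step 9: +0 new -> 35 infected

Answer: 9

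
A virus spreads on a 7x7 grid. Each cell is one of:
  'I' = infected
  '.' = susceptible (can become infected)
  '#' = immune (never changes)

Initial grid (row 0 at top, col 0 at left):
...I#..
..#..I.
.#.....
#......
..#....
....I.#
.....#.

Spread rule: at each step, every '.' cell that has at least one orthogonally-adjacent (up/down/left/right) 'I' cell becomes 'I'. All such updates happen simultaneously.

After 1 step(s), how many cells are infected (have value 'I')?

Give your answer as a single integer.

Answer: 13

Derivation:
Step 0 (initial): 3 infected
Step 1: +10 new -> 13 infected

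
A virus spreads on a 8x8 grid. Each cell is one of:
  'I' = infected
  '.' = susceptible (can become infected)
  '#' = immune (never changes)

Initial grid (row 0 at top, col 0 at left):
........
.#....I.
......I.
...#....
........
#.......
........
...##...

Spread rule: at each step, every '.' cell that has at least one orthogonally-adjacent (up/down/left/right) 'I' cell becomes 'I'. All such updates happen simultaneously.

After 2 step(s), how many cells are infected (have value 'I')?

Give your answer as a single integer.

Step 0 (initial): 2 infected
Step 1: +6 new -> 8 infected
Step 2: +7 new -> 15 infected

Answer: 15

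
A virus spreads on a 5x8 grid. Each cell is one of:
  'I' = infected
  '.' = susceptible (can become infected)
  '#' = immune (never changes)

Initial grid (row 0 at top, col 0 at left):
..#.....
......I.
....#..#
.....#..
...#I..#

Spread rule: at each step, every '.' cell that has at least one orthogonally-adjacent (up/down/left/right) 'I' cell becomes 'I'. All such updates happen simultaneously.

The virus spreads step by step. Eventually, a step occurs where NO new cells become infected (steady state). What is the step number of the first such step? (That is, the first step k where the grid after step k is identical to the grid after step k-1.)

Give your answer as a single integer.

Step 0 (initial): 2 infected
Step 1: +6 new -> 8 infected
Step 2: +7 new -> 15 infected
Step 3: +5 new -> 20 infected
Step 4: +5 new -> 25 infected
Step 5: +4 new -> 29 infected
Step 6: +4 new -> 33 infected
Step 7: +1 new -> 34 infected
Step 8: +0 new -> 34 infected

Answer: 8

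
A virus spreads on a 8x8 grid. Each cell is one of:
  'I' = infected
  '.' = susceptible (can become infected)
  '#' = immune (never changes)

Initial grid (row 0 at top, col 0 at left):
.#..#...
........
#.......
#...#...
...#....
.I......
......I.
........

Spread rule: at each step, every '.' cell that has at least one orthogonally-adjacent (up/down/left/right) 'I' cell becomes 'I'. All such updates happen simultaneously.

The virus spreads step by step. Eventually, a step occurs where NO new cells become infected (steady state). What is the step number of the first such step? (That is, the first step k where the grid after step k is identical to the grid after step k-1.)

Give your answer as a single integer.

Answer: 8

Derivation:
Step 0 (initial): 2 infected
Step 1: +8 new -> 10 infected
Step 2: +13 new -> 23 infected
Step 3: +10 new -> 33 infected
Step 4: +8 new -> 41 infected
Step 5: +6 new -> 47 infected
Step 6: +7 new -> 54 infected
Step 7: +4 new -> 58 infected
Step 8: +0 new -> 58 infected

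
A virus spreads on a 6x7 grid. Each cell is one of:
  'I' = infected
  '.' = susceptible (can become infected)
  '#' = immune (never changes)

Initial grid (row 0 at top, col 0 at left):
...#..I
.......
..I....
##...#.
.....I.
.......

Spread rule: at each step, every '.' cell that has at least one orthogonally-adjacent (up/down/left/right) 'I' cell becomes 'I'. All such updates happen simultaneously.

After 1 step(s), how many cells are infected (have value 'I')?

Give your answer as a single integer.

Step 0 (initial): 3 infected
Step 1: +9 new -> 12 infected

Answer: 12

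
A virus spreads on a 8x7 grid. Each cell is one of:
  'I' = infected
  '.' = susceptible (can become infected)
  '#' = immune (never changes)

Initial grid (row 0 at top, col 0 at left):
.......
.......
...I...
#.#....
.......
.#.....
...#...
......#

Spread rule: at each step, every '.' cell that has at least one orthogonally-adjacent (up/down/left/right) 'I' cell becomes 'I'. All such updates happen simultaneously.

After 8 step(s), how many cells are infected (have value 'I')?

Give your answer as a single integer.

Step 0 (initial): 1 infected
Step 1: +4 new -> 5 infected
Step 2: +7 new -> 12 infected
Step 3: +11 new -> 23 infected
Step 4: +9 new -> 32 infected
Step 5: +7 new -> 39 infected
Step 6: +6 new -> 45 infected
Step 7: +5 new -> 50 infected
Step 8: +1 new -> 51 infected

Answer: 51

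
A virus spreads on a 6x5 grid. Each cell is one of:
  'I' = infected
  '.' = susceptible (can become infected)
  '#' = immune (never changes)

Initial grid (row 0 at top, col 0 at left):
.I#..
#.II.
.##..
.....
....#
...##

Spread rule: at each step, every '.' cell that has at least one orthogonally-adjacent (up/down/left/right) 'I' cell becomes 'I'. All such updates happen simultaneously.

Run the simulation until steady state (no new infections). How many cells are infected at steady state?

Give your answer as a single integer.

Step 0 (initial): 3 infected
Step 1: +5 new -> 8 infected
Step 2: +3 new -> 11 infected
Step 3: +3 new -> 14 infected
Step 4: +2 new -> 16 infected
Step 5: +3 new -> 19 infected
Step 6: +3 new -> 22 infected
Step 7: +1 new -> 23 infected
Step 8: +0 new -> 23 infected

Answer: 23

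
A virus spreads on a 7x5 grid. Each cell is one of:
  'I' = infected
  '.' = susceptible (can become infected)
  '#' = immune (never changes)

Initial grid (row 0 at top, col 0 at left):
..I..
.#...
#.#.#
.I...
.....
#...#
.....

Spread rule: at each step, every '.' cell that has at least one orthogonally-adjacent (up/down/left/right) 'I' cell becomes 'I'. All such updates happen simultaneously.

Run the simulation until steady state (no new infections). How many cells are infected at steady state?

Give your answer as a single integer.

Answer: 29

Derivation:
Step 0 (initial): 2 infected
Step 1: +7 new -> 9 infected
Step 2: +7 new -> 16 infected
Step 3: +7 new -> 23 infected
Step 4: +4 new -> 27 infected
Step 5: +1 new -> 28 infected
Step 6: +1 new -> 29 infected
Step 7: +0 new -> 29 infected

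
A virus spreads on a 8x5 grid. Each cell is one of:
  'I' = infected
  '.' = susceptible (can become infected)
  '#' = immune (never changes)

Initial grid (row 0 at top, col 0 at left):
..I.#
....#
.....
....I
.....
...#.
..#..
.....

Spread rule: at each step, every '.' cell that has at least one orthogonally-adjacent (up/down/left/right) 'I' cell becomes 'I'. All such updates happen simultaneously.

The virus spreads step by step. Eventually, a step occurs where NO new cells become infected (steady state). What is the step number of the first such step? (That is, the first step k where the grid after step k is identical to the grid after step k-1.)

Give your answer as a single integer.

Step 0 (initial): 2 infected
Step 1: +6 new -> 8 infected
Step 2: +8 new -> 16 infected
Step 3: +5 new -> 21 infected
Step 4: +6 new -> 27 infected
Step 5: +3 new -> 30 infected
Step 6: +3 new -> 33 infected
Step 7: +2 new -> 35 infected
Step 8: +1 new -> 36 infected
Step 9: +0 new -> 36 infected

Answer: 9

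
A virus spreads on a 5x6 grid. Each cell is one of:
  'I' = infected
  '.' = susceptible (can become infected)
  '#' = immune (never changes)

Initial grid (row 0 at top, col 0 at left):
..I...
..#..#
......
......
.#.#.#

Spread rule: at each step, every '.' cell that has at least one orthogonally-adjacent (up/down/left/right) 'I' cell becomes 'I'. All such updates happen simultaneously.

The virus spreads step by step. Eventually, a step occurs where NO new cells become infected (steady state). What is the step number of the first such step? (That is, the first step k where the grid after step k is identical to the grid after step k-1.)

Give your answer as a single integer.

Answer: 7

Derivation:
Step 0 (initial): 1 infected
Step 1: +2 new -> 3 infected
Step 2: +4 new -> 7 infected
Step 3: +5 new -> 12 infected
Step 4: +5 new -> 17 infected
Step 5: +4 new -> 21 infected
Step 6: +4 new -> 25 infected
Step 7: +0 new -> 25 infected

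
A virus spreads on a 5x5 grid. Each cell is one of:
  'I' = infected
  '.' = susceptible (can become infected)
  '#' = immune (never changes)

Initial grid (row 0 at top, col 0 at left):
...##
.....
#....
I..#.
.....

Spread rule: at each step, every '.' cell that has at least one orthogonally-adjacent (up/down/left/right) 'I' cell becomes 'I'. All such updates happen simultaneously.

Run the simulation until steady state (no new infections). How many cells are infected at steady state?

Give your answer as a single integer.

Answer: 21

Derivation:
Step 0 (initial): 1 infected
Step 1: +2 new -> 3 infected
Step 2: +3 new -> 6 infected
Step 3: +3 new -> 9 infected
Step 4: +5 new -> 14 infected
Step 5: +5 new -> 19 infected
Step 6: +2 new -> 21 infected
Step 7: +0 new -> 21 infected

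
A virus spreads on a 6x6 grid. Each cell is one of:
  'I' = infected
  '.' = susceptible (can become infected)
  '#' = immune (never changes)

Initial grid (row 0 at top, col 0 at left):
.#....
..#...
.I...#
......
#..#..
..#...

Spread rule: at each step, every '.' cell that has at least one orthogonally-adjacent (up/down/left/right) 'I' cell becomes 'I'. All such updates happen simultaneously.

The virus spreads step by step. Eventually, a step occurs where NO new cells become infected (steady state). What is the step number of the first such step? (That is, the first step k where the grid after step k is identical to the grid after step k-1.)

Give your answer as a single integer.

Answer: 8

Derivation:
Step 0 (initial): 1 infected
Step 1: +4 new -> 5 infected
Step 2: +5 new -> 10 infected
Step 3: +6 new -> 16 infected
Step 4: +4 new -> 20 infected
Step 5: +5 new -> 25 infected
Step 6: +3 new -> 28 infected
Step 7: +2 new -> 30 infected
Step 8: +0 new -> 30 infected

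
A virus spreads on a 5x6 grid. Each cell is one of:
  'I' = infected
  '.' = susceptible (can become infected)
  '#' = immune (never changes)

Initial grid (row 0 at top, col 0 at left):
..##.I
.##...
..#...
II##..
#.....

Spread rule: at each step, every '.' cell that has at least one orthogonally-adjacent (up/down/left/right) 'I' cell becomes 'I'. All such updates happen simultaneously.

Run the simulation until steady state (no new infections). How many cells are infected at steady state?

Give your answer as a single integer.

Step 0 (initial): 3 infected
Step 1: +5 new -> 8 infected
Step 2: +4 new -> 12 infected
Step 3: +5 new -> 17 infected
Step 4: +5 new -> 22 infected
Step 5: +0 new -> 22 infected

Answer: 22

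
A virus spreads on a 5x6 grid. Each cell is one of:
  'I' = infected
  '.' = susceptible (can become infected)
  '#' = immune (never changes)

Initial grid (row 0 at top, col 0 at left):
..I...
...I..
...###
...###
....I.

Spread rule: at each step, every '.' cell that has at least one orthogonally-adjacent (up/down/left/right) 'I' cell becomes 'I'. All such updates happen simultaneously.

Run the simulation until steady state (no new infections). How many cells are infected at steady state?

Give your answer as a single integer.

Answer: 24

Derivation:
Step 0 (initial): 3 infected
Step 1: +6 new -> 9 infected
Step 2: +6 new -> 15 infected
Step 3: +5 new -> 20 infected
Step 4: +3 new -> 23 infected
Step 5: +1 new -> 24 infected
Step 6: +0 new -> 24 infected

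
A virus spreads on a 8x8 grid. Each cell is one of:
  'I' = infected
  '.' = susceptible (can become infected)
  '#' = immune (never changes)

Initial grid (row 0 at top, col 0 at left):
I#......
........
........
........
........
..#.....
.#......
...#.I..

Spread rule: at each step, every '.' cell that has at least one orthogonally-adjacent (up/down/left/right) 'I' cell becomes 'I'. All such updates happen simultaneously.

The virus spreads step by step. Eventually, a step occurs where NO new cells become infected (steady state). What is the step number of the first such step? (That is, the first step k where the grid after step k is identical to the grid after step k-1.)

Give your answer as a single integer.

Step 0 (initial): 2 infected
Step 1: +4 new -> 6 infected
Step 2: +6 new -> 12 infected
Step 3: +8 new -> 20 infected
Step 4: +11 new -> 31 infected
Step 5: +12 new -> 43 infected
Step 6: +10 new -> 53 infected
Step 7: +4 new -> 57 infected
Step 8: +2 new -> 59 infected
Step 9: +1 new -> 60 infected
Step 10: +0 new -> 60 infected

Answer: 10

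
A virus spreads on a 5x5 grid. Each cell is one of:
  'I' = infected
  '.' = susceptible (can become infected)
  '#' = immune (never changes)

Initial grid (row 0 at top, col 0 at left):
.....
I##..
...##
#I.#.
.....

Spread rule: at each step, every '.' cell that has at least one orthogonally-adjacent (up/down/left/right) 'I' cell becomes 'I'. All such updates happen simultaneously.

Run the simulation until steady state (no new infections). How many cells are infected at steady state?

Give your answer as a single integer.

Answer: 19

Derivation:
Step 0 (initial): 2 infected
Step 1: +5 new -> 7 infected
Step 2: +4 new -> 11 infected
Step 3: +2 new -> 13 infected
Step 4: +2 new -> 15 infected
Step 5: +3 new -> 18 infected
Step 6: +1 new -> 19 infected
Step 7: +0 new -> 19 infected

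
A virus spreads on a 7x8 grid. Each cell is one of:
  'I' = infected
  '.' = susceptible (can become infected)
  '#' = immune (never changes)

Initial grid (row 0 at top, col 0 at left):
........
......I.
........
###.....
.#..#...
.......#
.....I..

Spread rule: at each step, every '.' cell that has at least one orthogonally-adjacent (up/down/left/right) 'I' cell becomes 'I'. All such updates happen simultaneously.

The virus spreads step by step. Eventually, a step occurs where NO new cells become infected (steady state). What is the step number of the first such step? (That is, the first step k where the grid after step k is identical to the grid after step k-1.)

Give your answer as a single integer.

Answer: 8

Derivation:
Step 0 (initial): 2 infected
Step 1: +7 new -> 9 infected
Step 2: +11 new -> 20 infected
Step 3: +8 new -> 28 infected
Step 4: +8 new -> 36 infected
Step 5: +7 new -> 43 infected
Step 6: +4 new -> 47 infected
Step 7: +3 new -> 50 infected
Step 8: +0 new -> 50 infected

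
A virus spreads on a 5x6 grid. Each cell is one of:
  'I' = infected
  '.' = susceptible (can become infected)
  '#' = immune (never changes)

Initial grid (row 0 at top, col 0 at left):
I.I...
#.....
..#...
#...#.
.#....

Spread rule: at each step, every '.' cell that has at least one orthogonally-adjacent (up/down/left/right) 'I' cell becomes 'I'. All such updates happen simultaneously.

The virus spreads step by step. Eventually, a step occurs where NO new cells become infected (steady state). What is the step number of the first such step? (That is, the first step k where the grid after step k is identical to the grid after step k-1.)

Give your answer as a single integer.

Step 0 (initial): 2 infected
Step 1: +3 new -> 5 infected
Step 2: +3 new -> 8 infected
Step 3: +4 new -> 12 infected
Step 4: +5 new -> 17 infected
Step 5: +3 new -> 20 infected
Step 6: +3 new -> 23 infected
Step 7: +1 new -> 24 infected
Step 8: +0 new -> 24 infected

Answer: 8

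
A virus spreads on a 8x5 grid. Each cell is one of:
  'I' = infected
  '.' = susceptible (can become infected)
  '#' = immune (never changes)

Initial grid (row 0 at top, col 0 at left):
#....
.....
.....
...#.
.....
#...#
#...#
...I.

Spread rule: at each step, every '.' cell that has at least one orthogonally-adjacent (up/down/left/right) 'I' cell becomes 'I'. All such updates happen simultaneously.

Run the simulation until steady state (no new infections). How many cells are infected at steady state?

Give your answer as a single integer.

Step 0 (initial): 1 infected
Step 1: +3 new -> 4 infected
Step 2: +3 new -> 7 infected
Step 3: +4 new -> 11 infected
Step 4: +3 new -> 14 infected
Step 5: +3 new -> 17 infected
Step 6: +4 new -> 21 infected
Step 7: +5 new -> 26 infected
Step 8: +5 new -> 31 infected
Step 9: +3 new -> 34 infected
Step 10: +0 new -> 34 infected

Answer: 34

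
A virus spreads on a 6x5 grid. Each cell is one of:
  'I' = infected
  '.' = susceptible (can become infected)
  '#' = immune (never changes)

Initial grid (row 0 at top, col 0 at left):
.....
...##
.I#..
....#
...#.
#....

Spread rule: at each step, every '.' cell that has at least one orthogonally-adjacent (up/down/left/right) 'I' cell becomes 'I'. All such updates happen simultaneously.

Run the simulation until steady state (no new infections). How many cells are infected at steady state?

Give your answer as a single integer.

Answer: 24

Derivation:
Step 0 (initial): 1 infected
Step 1: +3 new -> 4 infected
Step 2: +6 new -> 10 infected
Step 3: +6 new -> 16 infected
Step 4: +3 new -> 19 infected
Step 5: +3 new -> 22 infected
Step 6: +1 new -> 23 infected
Step 7: +1 new -> 24 infected
Step 8: +0 new -> 24 infected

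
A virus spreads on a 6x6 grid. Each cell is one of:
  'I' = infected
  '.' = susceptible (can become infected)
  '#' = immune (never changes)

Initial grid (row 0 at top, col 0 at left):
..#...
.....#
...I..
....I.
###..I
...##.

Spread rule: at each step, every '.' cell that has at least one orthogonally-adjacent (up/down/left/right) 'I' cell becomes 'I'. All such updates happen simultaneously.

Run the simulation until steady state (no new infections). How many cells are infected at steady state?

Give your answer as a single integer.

Step 0 (initial): 3 infected
Step 1: +7 new -> 10 infected
Step 2: +7 new -> 17 infected
Step 3: +4 new -> 21 infected
Step 4: +4 new -> 25 infected
Step 5: +1 new -> 26 infected
Step 6: +0 new -> 26 infected

Answer: 26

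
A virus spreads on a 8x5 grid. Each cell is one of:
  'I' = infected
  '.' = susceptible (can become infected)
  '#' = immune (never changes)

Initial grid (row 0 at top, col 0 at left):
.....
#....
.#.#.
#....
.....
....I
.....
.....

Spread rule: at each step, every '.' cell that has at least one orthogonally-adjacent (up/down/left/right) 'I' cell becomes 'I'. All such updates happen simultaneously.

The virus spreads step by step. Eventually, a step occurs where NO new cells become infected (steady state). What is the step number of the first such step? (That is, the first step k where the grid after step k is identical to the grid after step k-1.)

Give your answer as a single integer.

Answer: 10

Derivation:
Step 0 (initial): 1 infected
Step 1: +3 new -> 4 infected
Step 2: +5 new -> 9 infected
Step 3: +6 new -> 15 infected
Step 4: +6 new -> 21 infected
Step 5: +7 new -> 28 infected
Step 6: +3 new -> 31 infected
Step 7: +2 new -> 33 infected
Step 8: +1 new -> 34 infected
Step 9: +1 new -> 35 infected
Step 10: +0 new -> 35 infected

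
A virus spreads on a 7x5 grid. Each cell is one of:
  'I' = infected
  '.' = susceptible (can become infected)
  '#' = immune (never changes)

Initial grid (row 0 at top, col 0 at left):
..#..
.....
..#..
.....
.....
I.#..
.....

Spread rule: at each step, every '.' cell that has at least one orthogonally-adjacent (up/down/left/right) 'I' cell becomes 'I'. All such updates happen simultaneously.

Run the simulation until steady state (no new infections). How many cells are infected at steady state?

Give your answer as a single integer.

Step 0 (initial): 1 infected
Step 1: +3 new -> 4 infected
Step 2: +3 new -> 7 infected
Step 3: +4 new -> 11 infected
Step 4: +5 new -> 16 infected
Step 5: +6 new -> 22 infected
Step 6: +5 new -> 27 infected
Step 7: +2 new -> 29 infected
Step 8: +2 new -> 31 infected
Step 9: +1 new -> 32 infected
Step 10: +0 new -> 32 infected

Answer: 32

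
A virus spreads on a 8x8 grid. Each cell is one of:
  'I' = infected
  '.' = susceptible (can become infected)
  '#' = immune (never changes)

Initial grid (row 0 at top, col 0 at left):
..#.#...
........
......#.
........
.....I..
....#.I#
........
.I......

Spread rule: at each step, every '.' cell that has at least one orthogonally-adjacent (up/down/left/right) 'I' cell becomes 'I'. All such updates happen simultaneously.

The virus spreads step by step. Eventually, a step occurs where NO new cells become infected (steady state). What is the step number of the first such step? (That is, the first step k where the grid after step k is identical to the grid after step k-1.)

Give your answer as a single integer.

Answer: 9

Derivation:
Step 0 (initial): 3 infected
Step 1: +8 new -> 11 infected
Step 2: +12 new -> 23 infected
Step 3: +14 new -> 37 infected
Step 4: +8 new -> 45 infected
Step 5: +6 new -> 51 infected
Step 6: +5 new -> 56 infected
Step 7: +2 new -> 58 infected
Step 8: +1 new -> 59 infected
Step 9: +0 new -> 59 infected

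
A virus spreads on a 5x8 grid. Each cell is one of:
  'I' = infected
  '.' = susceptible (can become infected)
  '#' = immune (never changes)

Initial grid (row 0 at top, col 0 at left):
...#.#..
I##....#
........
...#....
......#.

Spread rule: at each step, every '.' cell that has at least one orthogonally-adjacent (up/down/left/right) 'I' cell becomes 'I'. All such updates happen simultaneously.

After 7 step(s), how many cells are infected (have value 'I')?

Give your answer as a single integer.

Step 0 (initial): 1 infected
Step 1: +2 new -> 3 infected
Step 2: +3 new -> 6 infected
Step 3: +4 new -> 10 infected
Step 4: +3 new -> 13 infected
Step 5: +3 new -> 16 infected
Step 6: +4 new -> 20 infected
Step 7: +5 new -> 25 infected

Answer: 25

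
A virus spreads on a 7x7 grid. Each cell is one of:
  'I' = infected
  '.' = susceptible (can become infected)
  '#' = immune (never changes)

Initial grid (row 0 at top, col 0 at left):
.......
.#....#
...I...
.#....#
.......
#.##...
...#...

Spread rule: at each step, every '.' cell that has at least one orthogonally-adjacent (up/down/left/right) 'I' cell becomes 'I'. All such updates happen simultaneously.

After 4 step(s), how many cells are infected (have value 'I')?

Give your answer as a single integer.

Answer: 28

Derivation:
Step 0 (initial): 1 infected
Step 1: +4 new -> 5 infected
Step 2: +8 new -> 13 infected
Step 3: +8 new -> 21 infected
Step 4: +7 new -> 28 infected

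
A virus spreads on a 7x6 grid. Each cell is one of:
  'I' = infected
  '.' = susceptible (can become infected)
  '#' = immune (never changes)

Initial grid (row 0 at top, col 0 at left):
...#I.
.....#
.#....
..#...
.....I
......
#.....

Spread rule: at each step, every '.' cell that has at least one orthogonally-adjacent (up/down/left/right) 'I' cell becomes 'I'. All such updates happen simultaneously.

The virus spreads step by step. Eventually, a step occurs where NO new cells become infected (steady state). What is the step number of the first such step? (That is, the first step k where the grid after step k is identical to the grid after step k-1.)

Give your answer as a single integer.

Step 0 (initial): 2 infected
Step 1: +5 new -> 7 infected
Step 2: +7 new -> 14 infected
Step 3: +6 new -> 20 infected
Step 4: +6 new -> 26 infected
Step 5: +6 new -> 32 infected
Step 6: +5 new -> 37 infected
Step 7: +0 new -> 37 infected

Answer: 7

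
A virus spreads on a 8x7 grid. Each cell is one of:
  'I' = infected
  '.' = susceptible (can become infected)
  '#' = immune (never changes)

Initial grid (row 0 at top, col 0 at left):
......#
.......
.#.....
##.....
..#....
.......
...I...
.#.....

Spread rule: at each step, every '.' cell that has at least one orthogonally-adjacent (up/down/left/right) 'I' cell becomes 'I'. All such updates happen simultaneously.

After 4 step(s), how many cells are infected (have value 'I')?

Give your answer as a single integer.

Answer: 28

Derivation:
Step 0 (initial): 1 infected
Step 1: +4 new -> 5 infected
Step 2: +7 new -> 12 infected
Step 3: +7 new -> 19 infected
Step 4: +9 new -> 28 infected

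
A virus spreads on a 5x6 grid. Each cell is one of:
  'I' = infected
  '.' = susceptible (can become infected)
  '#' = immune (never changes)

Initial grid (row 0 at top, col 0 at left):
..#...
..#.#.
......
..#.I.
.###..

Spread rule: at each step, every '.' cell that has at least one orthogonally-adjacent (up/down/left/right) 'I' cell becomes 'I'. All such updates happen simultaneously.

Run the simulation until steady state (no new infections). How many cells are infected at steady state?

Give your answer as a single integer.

Step 0 (initial): 1 infected
Step 1: +4 new -> 5 infected
Step 2: +3 new -> 8 infected
Step 3: +3 new -> 11 infected
Step 4: +3 new -> 14 infected
Step 5: +4 new -> 18 infected
Step 6: +3 new -> 21 infected
Step 7: +2 new -> 23 infected
Step 8: +0 new -> 23 infected

Answer: 23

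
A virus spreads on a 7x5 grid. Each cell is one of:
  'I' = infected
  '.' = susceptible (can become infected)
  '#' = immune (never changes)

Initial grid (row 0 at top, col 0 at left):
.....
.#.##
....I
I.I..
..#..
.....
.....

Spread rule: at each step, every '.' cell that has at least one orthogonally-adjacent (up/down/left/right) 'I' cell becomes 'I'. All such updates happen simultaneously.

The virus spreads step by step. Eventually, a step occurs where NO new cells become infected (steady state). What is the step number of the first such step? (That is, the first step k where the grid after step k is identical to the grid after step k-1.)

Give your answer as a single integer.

Answer: 6

Derivation:
Step 0 (initial): 3 infected
Step 1: +7 new -> 10 infected
Step 2: +7 new -> 17 infected
Step 3: +6 new -> 23 infected
Step 4: +6 new -> 29 infected
Step 5: +2 new -> 31 infected
Step 6: +0 new -> 31 infected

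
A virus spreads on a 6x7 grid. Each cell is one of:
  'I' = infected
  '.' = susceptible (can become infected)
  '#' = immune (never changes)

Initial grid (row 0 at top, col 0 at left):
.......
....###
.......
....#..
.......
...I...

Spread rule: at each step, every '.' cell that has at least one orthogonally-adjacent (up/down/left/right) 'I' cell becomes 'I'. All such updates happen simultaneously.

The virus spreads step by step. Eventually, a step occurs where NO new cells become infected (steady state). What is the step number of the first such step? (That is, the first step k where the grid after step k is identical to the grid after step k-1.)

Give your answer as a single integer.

Answer: 9

Derivation:
Step 0 (initial): 1 infected
Step 1: +3 new -> 4 infected
Step 2: +5 new -> 9 infected
Step 3: +6 new -> 15 infected
Step 4: +7 new -> 22 infected
Step 5: +6 new -> 28 infected
Step 6: +5 new -> 33 infected
Step 7: +3 new -> 36 infected
Step 8: +2 new -> 38 infected
Step 9: +0 new -> 38 infected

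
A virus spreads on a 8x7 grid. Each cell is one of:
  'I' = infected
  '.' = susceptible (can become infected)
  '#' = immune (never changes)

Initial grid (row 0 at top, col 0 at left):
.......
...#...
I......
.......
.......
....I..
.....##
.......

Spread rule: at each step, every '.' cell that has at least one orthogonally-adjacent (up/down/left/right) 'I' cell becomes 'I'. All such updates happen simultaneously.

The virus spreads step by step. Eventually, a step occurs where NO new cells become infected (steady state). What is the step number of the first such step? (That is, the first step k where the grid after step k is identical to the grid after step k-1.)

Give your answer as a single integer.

Answer: 8

Derivation:
Step 0 (initial): 2 infected
Step 1: +7 new -> 9 infected
Step 2: +12 new -> 21 infected
Step 3: +15 new -> 36 infected
Step 4: +8 new -> 44 infected
Step 5: +6 new -> 50 infected
Step 6: +2 new -> 52 infected
Step 7: +1 new -> 53 infected
Step 8: +0 new -> 53 infected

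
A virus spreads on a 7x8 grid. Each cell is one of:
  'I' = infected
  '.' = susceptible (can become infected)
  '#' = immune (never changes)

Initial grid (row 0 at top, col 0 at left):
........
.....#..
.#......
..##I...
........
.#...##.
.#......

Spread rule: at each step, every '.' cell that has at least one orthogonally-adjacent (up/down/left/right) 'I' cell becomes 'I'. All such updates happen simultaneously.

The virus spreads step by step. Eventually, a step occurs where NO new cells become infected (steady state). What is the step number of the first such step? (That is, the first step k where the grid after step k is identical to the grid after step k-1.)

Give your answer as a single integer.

Step 0 (initial): 1 infected
Step 1: +3 new -> 4 infected
Step 2: +7 new -> 11 infected
Step 3: +9 new -> 20 infected
Step 4: +10 new -> 30 infected
Step 5: +9 new -> 39 infected
Step 6: +6 new -> 45 infected
Step 7: +3 new -> 48 infected
Step 8: +0 new -> 48 infected

Answer: 8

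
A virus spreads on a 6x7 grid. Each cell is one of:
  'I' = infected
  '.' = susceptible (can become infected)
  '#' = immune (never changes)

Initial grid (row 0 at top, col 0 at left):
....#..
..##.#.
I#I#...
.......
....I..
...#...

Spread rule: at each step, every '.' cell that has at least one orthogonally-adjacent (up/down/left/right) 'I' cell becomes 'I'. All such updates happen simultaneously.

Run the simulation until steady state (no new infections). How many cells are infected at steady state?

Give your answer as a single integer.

Step 0 (initial): 3 infected
Step 1: +7 new -> 10 infected
Step 2: +10 new -> 20 infected
Step 3: +8 new -> 28 infected
Step 4: +3 new -> 31 infected
Step 5: +2 new -> 33 infected
Step 6: +1 new -> 34 infected
Step 7: +1 new -> 35 infected
Step 8: +0 new -> 35 infected

Answer: 35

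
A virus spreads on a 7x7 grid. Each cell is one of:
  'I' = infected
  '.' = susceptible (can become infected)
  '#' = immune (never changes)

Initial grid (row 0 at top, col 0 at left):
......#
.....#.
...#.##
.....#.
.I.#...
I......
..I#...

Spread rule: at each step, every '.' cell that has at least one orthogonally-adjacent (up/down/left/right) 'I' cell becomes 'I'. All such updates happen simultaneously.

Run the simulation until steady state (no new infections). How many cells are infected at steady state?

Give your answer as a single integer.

Answer: 40

Derivation:
Step 0 (initial): 3 infected
Step 1: +7 new -> 10 infected
Step 2: +4 new -> 14 infected
Step 3: +5 new -> 19 infected
Step 4: +7 new -> 26 infected
Step 5: +7 new -> 33 infected
Step 6: +4 new -> 37 infected
Step 7: +2 new -> 39 infected
Step 8: +1 new -> 40 infected
Step 9: +0 new -> 40 infected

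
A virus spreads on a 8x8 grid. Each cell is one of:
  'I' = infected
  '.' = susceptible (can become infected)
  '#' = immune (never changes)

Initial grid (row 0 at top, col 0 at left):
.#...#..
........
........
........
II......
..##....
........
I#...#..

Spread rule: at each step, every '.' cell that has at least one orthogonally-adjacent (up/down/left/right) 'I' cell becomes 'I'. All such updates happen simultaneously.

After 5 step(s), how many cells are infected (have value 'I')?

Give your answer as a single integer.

Answer: 36

Derivation:
Step 0 (initial): 3 infected
Step 1: +6 new -> 9 infected
Step 2: +5 new -> 14 infected
Step 3: +6 new -> 20 infected
Step 4: +8 new -> 28 infected
Step 5: +8 new -> 36 infected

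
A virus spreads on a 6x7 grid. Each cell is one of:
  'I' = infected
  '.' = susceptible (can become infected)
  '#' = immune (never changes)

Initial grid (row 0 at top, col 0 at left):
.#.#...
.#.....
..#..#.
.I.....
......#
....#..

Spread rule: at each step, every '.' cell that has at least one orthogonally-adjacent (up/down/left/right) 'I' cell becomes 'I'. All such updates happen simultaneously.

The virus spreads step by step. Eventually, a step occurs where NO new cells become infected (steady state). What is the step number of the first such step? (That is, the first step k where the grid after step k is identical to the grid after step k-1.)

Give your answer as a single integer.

Answer: 9

Derivation:
Step 0 (initial): 1 infected
Step 1: +4 new -> 5 infected
Step 2: +5 new -> 10 infected
Step 3: +6 new -> 16 infected
Step 4: +6 new -> 22 infected
Step 5: +4 new -> 26 infected
Step 6: +5 new -> 31 infected
Step 7: +3 new -> 34 infected
Step 8: +1 new -> 35 infected
Step 9: +0 new -> 35 infected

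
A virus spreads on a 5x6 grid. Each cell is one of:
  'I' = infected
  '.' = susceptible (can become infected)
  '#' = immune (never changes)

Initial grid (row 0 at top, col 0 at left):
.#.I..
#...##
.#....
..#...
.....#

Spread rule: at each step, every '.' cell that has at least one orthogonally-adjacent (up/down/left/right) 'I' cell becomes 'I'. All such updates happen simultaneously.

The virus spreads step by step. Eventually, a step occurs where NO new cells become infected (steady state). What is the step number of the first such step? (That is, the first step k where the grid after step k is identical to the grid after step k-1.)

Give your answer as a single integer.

Step 0 (initial): 1 infected
Step 1: +3 new -> 4 infected
Step 2: +3 new -> 7 infected
Step 3: +4 new -> 11 infected
Step 4: +3 new -> 14 infected
Step 5: +3 new -> 17 infected
Step 6: +1 new -> 18 infected
Step 7: +2 new -> 20 infected
Step 8: +1 new -> 21 infected
Step 9: +1 new -> 22 infected
Step 10: +0 new -> 22 infected

Answer: 10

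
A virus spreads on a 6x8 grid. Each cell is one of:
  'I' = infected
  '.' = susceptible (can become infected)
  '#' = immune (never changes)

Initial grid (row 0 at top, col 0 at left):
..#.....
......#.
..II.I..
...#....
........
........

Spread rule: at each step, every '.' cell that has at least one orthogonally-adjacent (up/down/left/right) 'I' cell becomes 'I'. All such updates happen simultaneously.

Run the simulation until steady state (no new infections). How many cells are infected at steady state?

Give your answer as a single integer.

Answer: 45

Derivation:
Step 0 (initial): 3 infected
Step 1: +8 new -> 11 infected
Step 2: +11 new -> 22 infected
Step 3: +13 new -> 35 infected
Step 4: +8 new -> 43 infected
Step 5: +2 new -> 45 infected
Step 6: +0 new -> 45 infected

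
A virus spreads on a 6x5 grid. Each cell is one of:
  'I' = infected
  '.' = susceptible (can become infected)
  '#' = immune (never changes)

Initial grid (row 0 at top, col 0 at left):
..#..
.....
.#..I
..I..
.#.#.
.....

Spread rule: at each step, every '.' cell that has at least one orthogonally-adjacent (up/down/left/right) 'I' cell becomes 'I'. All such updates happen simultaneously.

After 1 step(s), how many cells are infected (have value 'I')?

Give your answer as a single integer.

Answer: 9

Derivation:
Step 0 (initial): 2 infected
Step 1: +7 new -> 9 infected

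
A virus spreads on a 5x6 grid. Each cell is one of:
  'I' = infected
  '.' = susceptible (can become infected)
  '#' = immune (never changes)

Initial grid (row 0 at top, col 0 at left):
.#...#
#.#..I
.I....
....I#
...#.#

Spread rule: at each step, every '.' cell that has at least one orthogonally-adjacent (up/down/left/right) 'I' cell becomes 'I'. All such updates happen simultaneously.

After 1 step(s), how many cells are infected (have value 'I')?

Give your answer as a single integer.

Answer: 12

Derivation:
Step 0 (initial): 3 infected
Step 1: +9 new -> 12 infected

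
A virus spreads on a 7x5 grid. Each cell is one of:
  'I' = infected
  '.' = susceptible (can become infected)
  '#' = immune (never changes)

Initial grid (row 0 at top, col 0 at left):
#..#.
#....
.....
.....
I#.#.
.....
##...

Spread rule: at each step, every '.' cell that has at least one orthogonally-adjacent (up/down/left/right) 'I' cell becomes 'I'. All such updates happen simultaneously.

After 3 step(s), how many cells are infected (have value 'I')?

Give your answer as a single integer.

Step 0 (initial): 1 infected
Step 1: +2 new -> 3 infected
Step 2: +3 new -> 6 infected
Step 3: +3 new -> 9 infected

Answer: 9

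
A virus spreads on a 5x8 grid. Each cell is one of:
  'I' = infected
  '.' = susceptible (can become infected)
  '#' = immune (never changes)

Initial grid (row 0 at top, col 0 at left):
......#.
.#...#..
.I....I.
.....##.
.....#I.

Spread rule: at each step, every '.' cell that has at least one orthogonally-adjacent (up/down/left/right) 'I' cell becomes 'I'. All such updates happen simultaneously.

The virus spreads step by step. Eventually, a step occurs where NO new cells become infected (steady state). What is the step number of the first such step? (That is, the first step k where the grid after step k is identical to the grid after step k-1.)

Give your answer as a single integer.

Step 0 (initial): 3 infected
Step 1: +7 new -> 10 infected
Step 2: +9 new -> 19 infected
Step 3: +9 new -> 28 infected
Step 4: +5 new -> 33 infected
Step 5: +1 new -> 34 infected
Step 6: +0 new -> 34 infected

Answer: 6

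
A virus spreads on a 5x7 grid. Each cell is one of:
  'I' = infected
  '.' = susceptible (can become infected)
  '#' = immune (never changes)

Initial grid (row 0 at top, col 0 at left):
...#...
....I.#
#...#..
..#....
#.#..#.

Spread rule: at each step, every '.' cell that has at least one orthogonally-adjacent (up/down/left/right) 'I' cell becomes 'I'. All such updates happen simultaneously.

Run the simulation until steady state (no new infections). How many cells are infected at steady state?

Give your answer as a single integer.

Answer: 27

Derivation:
Step 0 (initial): 1 infected
Step 1: +3 new -> 4 infected
Step 2: +4 new -> 8 infected
Step 3: +7 new -> 15 infected
Step 4: +6 new -> 21 infected
Step 5: +4 new -> 25 infected
Step 6: +2 new -> 27 infected
Step 7: +0 new -> 27 infected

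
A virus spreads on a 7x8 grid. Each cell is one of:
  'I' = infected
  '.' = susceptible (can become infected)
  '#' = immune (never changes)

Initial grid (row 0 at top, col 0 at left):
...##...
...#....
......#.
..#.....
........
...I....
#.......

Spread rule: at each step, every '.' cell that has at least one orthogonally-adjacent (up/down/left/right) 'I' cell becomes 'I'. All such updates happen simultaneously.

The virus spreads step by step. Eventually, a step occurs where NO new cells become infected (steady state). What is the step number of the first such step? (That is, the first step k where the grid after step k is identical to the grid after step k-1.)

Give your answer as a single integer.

Step 0 (initial): 1 infected
Step 1: +4 new -> 5 infected
Step 2: +7 new -> 12 infected
Step 3: +8 new -> 20 infected
Step 4: +8 new -> 28 infected
Step 5: +8 new -> 36 infected
Step 6: +5 new -> 41 infected
Step 7: +5 new -> 46 infected
Step 8: +3 new -> 49 infected
Step 9: +1 new -> 50 infected
Step 10: +0 new -> 50 infected

Answer: 10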